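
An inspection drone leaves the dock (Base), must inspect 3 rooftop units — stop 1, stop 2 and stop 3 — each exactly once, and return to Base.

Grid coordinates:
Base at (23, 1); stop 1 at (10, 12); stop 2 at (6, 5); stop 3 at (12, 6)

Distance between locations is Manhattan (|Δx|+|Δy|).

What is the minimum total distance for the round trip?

With 3 stops there are 3!/2 = 3 distinct round trips (a route and its reverse cost the same).
Base→stop 1→stop 2→stop 3→Base: 24+11+7+16 = 58
Base→stop 1→stop 3→stop 2→Base: 24+8+7+21 = 60
Base→stop 2→stop 1→stop 3→Base: 21+11+8+16 = 56
The minimum is 56.
One optimal route: Base → stop 2 → stop 1 → stop 3 → Base (or its reverse).

Minimum total distance: 56.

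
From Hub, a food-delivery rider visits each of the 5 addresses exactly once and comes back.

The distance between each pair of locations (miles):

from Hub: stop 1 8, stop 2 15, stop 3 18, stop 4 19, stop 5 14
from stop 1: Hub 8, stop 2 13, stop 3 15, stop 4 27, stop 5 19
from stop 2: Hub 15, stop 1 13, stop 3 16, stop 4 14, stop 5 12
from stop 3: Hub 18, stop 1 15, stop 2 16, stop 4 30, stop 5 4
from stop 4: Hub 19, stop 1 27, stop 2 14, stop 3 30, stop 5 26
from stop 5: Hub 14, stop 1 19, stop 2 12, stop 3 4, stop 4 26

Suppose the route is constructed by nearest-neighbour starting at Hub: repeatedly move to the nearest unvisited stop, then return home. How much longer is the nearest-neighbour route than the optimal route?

The nearest-neighbour route is 14 miles longer than optimal.

Hub: stop 1=8, stop 5=14, stop 2=15, stop 3=18, stop 4=19 ⇒ stop 1
stop 1: stop 2=13, stop 3=15, stop 5=19, stop 4=27 ⇒ stop 2
stop 2: stop 5=12, stop 4=14, stop 3=16 ⇒ stop 5
stop 5: stop 3=4, stop 4=26 ⇒ stop 3
stop 3: stop 4=30 ⇒ stop 4
NN route Hub → stop 1 → stop 2 → stop 5 → stop 3 → stop 4 → Hub costs 86.
Optimal: Hub → stop 1 → stop 3 → stop 5 → stop 2 → stop 4 → Hub costs 72 (by enumerating all 60 distinct tours).
Excess = 86 − 72 = 14.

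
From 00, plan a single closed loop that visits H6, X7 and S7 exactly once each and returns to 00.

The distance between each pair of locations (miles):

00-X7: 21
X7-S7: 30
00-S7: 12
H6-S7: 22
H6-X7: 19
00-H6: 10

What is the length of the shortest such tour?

Minimum total distance: 71 miles.

00→H6→X7→S7→00: 10+19+30+12 = 71
00→H6→S7→X7→00: 10+22+30+21 = 83
00→X7→H6→S7→00: 21+19+22+12 = 74
The minimum is 71.
One optimal route: 00 → H6 → X7 → S7 → 00 (or its reverse).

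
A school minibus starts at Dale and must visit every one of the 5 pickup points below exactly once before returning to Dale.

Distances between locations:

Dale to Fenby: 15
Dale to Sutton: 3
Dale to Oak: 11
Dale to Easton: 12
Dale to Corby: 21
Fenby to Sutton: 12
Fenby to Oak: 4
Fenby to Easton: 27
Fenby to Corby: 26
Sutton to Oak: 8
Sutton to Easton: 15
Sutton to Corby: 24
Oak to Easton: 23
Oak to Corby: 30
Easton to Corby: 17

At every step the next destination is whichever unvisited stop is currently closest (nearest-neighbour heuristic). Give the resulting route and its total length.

At Dale the remaining stops are Sutton 3, Oak 11, Easton 12, Fenby 15, Corby 21; go to Sutton.
At Sutton the remaining stops are Oak 8, Fenby 12, Easton 15, Corby 24; go to Oak.
At Oak the remaining stops are Fenby 4, Easton 23, Corby 30; go to Fenby.
At Fenby the remaining stops are Corby 26, Easton 27; go to Corby.
At Corby the remaining stops are Easton 17; go to Easton.
Return Easton→Dale: 12.
Total = 3 + 8 + 4 + 26 + 17 + 12 = 70.

Total distance 70 via the nearest-neighbour route Dale → Sutton → Oak → Fenby → Corby → Easton → Dale.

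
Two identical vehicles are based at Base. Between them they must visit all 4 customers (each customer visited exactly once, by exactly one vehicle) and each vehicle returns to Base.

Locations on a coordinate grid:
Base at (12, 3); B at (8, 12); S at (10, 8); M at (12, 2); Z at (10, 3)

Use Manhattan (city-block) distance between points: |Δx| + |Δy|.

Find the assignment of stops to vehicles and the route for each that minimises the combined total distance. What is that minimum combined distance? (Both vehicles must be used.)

Try each way of splitting the stops between the two vehicles (each non-empty) and, for each split, find the best tour for each vehicle:
  {B} + {S, M, Z}: 26 + 16 = 42
  {S} + {B, M, Z}: 14 + 28 = 42
  {B, S} + {M, Z}: 26 + 6 = 32
  {M} + {B, S, Z}: 2 + 26 = 28
  {B, M} + {S, Z}: 28 + 14 = 42
  {S, M} + {B, Z}: 16 + 26 = 42
  … (7 splits in total)
Best: vehicle 1 Base → M → Base = 2; vehicle 2 Base → B → S → Z → Base = 26; combined 28.

Minimum combined distance: 28.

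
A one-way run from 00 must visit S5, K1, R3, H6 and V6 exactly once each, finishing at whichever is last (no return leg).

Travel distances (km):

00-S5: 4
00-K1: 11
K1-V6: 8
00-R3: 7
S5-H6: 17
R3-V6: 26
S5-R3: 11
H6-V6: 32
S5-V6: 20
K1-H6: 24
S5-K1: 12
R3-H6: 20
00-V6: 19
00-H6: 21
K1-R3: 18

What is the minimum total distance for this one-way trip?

Minimum one-way distance = 64 km.

There are 5! = 120 possible orderings.
00 → S5 → K1 → R3 → H6 → V6: 4+12+18+20+32 = 86
00 → S5 → K1 → R3 → V6 → H6: 4+12+18+26+32 = 92
00 → S5 → K1 → H6 → R3 → V6: 4+12+24+20+26 = 86
00 → S5 → K1 → H6 → V6 → R3: 4+12+24+32+26 = 98
00 → S5 → K1 → V6 → R3 → H6: 4+12+8+26+20 = 70
00 → S5 → K1 → V6 → H6 → R3: 4+12+8+32+20 = 76
00 → S5 → R3 → K1 → H6 → V6: 4+11+18+24+32 = 89
00 → S5 → R3 → K1 → V6 → H6: 4+11+18+8+32 = 73
00 → S5 → R3 → H6 → K1 → V6: 4+11+20+24+8 = 67
00 → S5 → R3 → H6 → V6 → K1: 4+11+20+32+8 = 75
00 → S5 → R3 → V6 → K1 → H6: 4+11+26+8+24 = 73
00 → S5 → R3 → V6 → H6 → K1: 4+11+26+32+24 = 97
00 → S5 → H6 → K1 → R3 → V6: 4+17+24+18+26 = 89
00 → S5 → H6 → K1 → V6 → R3: 4+17+24+8+26 = 79
… (106 more)
00 → R3 → H6 → S5 → K1 → V6: 7+20+17+12+8 = 64  ← best
The minimum is 64.
One shortest path: 00 → R3 → H6 → S5 → K1 → V6.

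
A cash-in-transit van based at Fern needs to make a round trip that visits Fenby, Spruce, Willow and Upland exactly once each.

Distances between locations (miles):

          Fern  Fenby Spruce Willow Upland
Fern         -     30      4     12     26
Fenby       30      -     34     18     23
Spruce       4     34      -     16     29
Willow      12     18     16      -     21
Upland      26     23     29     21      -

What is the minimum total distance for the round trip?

Fern-Fenby-Spruce-Willow-Upland-Fern: 30+34+16+21+26 = 127
Fern-Fenby-Spruce-Upland-Willow-Fern: 30+34+29+21+12 = 126
Fern-Fenby-Willow-Spruce-Upland-Fern: 30+18+16+29+26 = 119
Fern-Fenby-Willow-Upland-Spruce-Fern: 30+18+21+29+4 = 102
Fern-Fenby-Upland-Spruce-Willow-Fern: 30+23+29+16+12 = 110
Fern-Fenby-Upland-Willow-Spruce-Fern: 30+23+21+16+4 = 94
Fern-Spruce-Fenby-Willow-Upland-Fern: 4+34+18+21+26 = 103
Fern-Spruce-Fenby-Upland-Willow-Fern: 4+34+23+21+12 = 94
Fern-Spruce-Willow-Fenby-Upland-Fern: 4+16+18+23+26 = 87
Fern-Spruce-Upland-Fenby-Willow-Fern: 4+29+23+18+12 = 86
Fern-Willow-Fenby-Spruce-Upland-Fern: 12+18+34+29+26 = 119
Fern-Willow-Spruce-Fenby-Upland-Fern: 12+16+34+23+26 = 111
The minimum is 86.
One optimal route: Fern → Spruce → Upland → Fenby → Willow → Fern (or its reverse).

Shortest round trip = 86 miles.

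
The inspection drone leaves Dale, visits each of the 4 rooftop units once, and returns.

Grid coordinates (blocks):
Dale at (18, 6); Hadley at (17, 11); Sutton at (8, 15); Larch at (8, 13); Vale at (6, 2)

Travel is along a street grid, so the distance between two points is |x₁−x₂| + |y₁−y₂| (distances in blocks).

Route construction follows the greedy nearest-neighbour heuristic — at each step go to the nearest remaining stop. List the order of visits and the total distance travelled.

At Dale the remaining stops are Hadley 6, Vale 16, Larch 17, Sutton 19; go to Hadley.
At Hadley the remaining stops are Larch 11, Sutton 13, Vale 20; go to Larch.
At Larch the remaining stops are Sutton 2, Vale 13; go to Sutton.
At Sutton the remaining stops are Vale 15; go to Vale.
Return Vale→Dale: 16.
Total = 6 + 11 + 2 + 15 + 16 = 50.

Nearest-neighbour total = 50 blocks; route Dale → Hadley → Larch → Sutton → Vale → Dale.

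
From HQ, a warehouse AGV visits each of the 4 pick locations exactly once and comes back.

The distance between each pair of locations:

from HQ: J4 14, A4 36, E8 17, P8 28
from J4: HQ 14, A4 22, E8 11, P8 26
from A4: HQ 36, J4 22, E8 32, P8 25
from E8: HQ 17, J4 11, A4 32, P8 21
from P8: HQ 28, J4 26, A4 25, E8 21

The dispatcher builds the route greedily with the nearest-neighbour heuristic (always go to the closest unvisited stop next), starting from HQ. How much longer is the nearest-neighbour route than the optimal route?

Excess over optimum: 8.

HQ: J4=14, E8=17, P8=28, A4=36 ⇒ J4
J4: E8=11, A4=22, P8=26 ⇒ E8
E8: P8=21, A4=32 ⇒ P8
P8: A4=25 ⇒ A4
NN route HQ → J4 → E8 → P8 → A4 → HQ costs 107.
Optimal: HQ → J4 → A4 → P8 → E8 → HQ costs 99 (by enumerating all 12 distinct tours).
Excess = 107 − 99 = 8.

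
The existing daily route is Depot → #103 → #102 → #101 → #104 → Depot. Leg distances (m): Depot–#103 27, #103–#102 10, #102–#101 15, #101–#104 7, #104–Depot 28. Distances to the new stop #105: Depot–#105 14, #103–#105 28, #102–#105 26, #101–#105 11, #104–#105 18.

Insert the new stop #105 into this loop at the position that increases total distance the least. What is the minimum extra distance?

Insertion cost between consecutive stops i–j is d(i,#105) + d(#105,j) − d(i,j):
  between Depot and #103: 14 + 28 − 27 = 15
  between #103 and #102: 28 + 26 − 10 = 44
  between #102 and #101: 26 + 11 − 15 = 22
  between #101 and #104: 11 + 18 − 7 = 22
  between #104 and Depot: 18 + 14 − 28 = 4
Cheapest insertion is between #104 and Depot, adding 4.
New total = 87 + 4 = 91.

Adding 4 m by placing #105 on the #104–Depot leg.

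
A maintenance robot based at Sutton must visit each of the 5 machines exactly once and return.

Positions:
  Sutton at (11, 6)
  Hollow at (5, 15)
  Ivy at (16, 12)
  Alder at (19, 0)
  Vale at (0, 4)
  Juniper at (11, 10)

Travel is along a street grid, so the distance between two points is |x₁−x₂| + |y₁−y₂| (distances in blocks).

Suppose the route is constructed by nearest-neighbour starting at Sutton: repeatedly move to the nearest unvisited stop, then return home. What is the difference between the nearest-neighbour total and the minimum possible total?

Sutton: Juniper=4, Ivy=11, Vale=13, Alder=14, Hollow=15 ⇒ Juniper
Juniper: Ivy=7, Hollow=11, Vale=17, Alder=18 ⇒ Ivy
Ivy: Hollow=14, Alder=15, Vale=24 ⇒ Hollow
Hollow: Vale=16, Alder=29 ⇒ Vale
Vale: Alder=23 ⇒ Alder
NN route Sutton → Juniper → Ivy → Hollow → Vale → Alder → Sutton costs 78.
Optimal: Sutton → Alder → Ivy → Juniper → Hollow → Vale → Sutton costs 76 (by enumerating all 60 distinct tours).
Excess = 78 − 76 = 2.

The nearest-neighbour route is 2 blocks longer than optimal.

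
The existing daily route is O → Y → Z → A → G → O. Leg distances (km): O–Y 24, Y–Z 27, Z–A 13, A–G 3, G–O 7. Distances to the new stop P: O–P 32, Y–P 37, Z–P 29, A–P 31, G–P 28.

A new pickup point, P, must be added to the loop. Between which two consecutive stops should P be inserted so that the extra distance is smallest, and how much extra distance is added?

Insertion cost between consecutive stops i–j is d(i,P) + d(P,j) − d(i,j):
  between O and Y: 32 + 37 − 24 = 45
  between Y and Z: 37 + 29 − 27 = 39
  between Z and A: 29 + 31 − 13 = 47
  between A and G: 31 + 28 − 3 = 56
  between G and O: 28 + 32 − 7 = 53
Cheapest insertion is between Y and Z, adding 39.
New total = 74 + 39 = 113.

+39 km — insert P between Y and Z.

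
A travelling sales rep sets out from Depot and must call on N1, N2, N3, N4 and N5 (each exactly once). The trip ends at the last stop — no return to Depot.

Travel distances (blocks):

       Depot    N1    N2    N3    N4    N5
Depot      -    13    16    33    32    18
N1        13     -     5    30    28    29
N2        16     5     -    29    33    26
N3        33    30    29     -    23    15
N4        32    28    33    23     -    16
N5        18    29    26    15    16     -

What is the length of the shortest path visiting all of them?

78 blocks — the minimum one-way total.

There are 5! = 120 possible orderings.
Depot→N1→N2→N3→N4→N5: 13+5+29+23+16 = 86
Depot→N1→N2→N3→N5→N4: 13+5+29+15+16 = 78
Depot→N1→N2→N4→N3→N5: 13+5+33+23+15 = 89
Depot→N1→N2→N4→N5→N3: 13+5+33+16+15 = 82
Depot→N1→N2→N5→N3→N4: 13+5+26+15+23 = 82
Depot→N1→N2→N5→N4→N3: 13+5+26+16+23 = 83
Depot→N1→N3→N2→N4→N5: 13+30+29+33+16 = 121
Depot→N1→N3→N2→N5→N4: 13+30+29+26+16 = 114
Depot→N1→N3→N4→N2→N5: 13+30+23+33+26 = 125
Depot→N1→N3→N4→N5→N2: 13+30+23+16+26 = 108
Depot→N1→N3→N5→N2→N4: 13+30+15+26+33 = 117
Depot→N1→N3→N5→N4→N2: 13+30+15+16+33 = 107
Depot→N1→N4→N2→N3→N5: 13+28+33+29+15 = 118
Depot→N1→N4→N2→N5→N3: 13+28+33+26+15 = 115
… (106 more)
The minimum is 78.
One shortest path: Depot → N1 → N2 → N3 → N5 → N4.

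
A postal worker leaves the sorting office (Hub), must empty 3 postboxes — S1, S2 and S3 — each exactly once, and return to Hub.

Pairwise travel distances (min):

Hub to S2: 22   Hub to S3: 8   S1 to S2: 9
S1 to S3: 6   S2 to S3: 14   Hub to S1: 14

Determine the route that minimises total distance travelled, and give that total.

With 3 stops there are 3!/2 = 3 distinct round trips (a route and its reverse cost the same).
Hub→S1→S2→S3→Hub: 14+9+14+8 = 45
Hub→S1→S3→S2→Hub: 14+6+14+22 = 56
Hub→S2→S1→S3→Hub: 22+9+6+8 = 45
The minimum is 45.
One optimal route: Hub → S1 → S2 → S3 → Hub (or its reverse).

Shortest round trip = 45 min.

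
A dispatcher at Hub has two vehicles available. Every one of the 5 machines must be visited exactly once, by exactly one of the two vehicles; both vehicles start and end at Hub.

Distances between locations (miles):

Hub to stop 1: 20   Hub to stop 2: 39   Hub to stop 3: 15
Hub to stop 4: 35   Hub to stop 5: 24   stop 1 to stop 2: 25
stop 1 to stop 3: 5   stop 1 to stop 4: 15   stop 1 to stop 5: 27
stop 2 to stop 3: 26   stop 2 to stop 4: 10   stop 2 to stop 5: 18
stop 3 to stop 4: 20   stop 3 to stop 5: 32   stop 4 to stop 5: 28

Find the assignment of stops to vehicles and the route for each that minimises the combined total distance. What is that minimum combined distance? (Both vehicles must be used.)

117 miles — the smallest possible combined total.

There are 2^4 − 1 = 15 ways to divide the 5 stops into two non-empty groups. For each, the best each vehicle can do is its own shortest tour through its group:
  {stop 1} + {stop 2, stop 3, stop 4, stop 5}: 40 + 87 = 127
  {stop 2} + {stop 1, stop 3, stop 4, stop 5}: 78 + 87 = 165
  {stop 1, stop 2} + {stop 3, stop 4, stop 5}: 84 + 87 = 171
  {stop 3} + {stop 1, stop 2, stop 4, stop 5}: 30 + 87 = 117
  {stop 1, stop 3} + {stop 2, stop 4, stop 5}: 40 + 87 = 127
  {stop 2, stop 3} + {stop 1, stop 4, stop 5}: 80 + 87 = 167
  … (15 splits in total)
Best: vehicle 1 Hub → stop 3 → Hub = 30; vehicle 2 Hub → stop 1 → stop 4 → stop 2 → stop 5 → Hub = 87; combined 117.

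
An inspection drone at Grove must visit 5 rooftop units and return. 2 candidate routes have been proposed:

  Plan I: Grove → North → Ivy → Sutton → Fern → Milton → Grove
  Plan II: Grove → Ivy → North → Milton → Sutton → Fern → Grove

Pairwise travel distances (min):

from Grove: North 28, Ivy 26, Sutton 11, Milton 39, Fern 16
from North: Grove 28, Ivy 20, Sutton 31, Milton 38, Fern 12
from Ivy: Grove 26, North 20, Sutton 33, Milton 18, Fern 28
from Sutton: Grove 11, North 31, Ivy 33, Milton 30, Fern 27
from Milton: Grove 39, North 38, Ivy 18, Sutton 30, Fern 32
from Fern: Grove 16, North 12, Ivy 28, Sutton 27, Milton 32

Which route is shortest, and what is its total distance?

Plan I: 28 + 20 + 33 + 27 + 32 + 39 = 179
Plan II: 26 + 20 + 38 + 30 + 27 + 16 = 157

157 min — Plan II is the shortest.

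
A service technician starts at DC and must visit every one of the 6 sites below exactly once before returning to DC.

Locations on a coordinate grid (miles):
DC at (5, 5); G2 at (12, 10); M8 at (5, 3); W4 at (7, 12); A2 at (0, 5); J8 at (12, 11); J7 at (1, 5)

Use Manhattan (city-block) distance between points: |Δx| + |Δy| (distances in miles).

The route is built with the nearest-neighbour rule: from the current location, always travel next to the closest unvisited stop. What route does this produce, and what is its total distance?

Nearest-neighbour total = 42 miles; route DC → M8 → J7 → A2 → W4 → J8 → G2 → DC.

DC → [M8:2 / J7:4 / A2:5 / W4:9 / G2:12 / J8:13] → M8 (2)
M8 → [J7:6 / A2:7 / W4:11 / G2:14 / J8:15] → J7 (6)
J7 → [A2:1 / W4:13 / G2:16 / J8:17] → A2 (1)
A2 → [W4:14 / G2:17 / J8:18] → W4 (14)
W4 → [J8:6 / G2:7] → J8 (6)
J8 → [G2:1] → G2 (1)
Return G2→DC: 12.
Total = 2 + 6 + 1 + 14 + 6 + 1 + 12 = 42.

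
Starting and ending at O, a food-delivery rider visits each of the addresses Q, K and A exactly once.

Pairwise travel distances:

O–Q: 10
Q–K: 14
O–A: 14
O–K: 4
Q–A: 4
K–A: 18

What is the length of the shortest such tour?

Minimum total distance: 36.

There are 3 distinct closed tours to check (reversals are equivalent).
O → Q → K → A → O: 10+14+18+14 = 56
O → Q → A → K → O: 10+4+18+4 = 36
O → K → Q → A → O: 4+14+4+14 = 36
The minimum is 36.
One optimal route: O → Q → A → K → O (or its reverse).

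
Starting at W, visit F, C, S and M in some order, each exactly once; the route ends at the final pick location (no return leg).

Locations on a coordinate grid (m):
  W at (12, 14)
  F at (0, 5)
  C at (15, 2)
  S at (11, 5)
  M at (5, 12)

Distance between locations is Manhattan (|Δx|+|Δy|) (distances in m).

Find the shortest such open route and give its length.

Shortest open route: 39 m.

There are 4! = 24 possible orderings.
W→F→C→S→M: 21+18+7+13 = 59
W→F→C→M→S: 21+18+20+13 = 72
W→F→S→C→M: 21+11+7+20 = 59
W→F→S→M→C: 21+11+13+20 = 65
W→F→M→C→S: 21+12+20+7 = 60
W→F→M→S→C: 21+12+13+7 = 53
W→C→F→S→M: 15+18+11+13 = 57
W→C→F→M→S: 15+18+12+13 = 58
W→C→S→F→M: 15+7+11+12 = 45
W→C→S→M→F: 15+7+13+12 = 47
W→C→M→F→S: 15+20+12+11 = 58
W→C→M→S→F: 15+20+13+11 = 59
W→S→F→C→M: 10+11+18+20 = 59
W→S→F→M→C: 10+11+12+20 = 53
… (10 more)
W→M→F→S→C: 9+12+11+7 = 39  ← best
The minimum is 39.
One shortest path: W → M → F → S → C.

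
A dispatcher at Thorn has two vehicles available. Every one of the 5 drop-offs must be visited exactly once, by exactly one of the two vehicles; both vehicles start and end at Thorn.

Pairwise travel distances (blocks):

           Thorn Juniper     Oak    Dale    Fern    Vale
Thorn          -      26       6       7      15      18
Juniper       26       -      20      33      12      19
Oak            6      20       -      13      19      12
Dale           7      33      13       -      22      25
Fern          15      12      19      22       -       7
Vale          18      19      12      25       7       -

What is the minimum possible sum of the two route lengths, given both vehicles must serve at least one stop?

Minimum combined distance: 77 blocks.

Try each way of splitting the stops between the two vehicles (each non-empty) and, for each split, find the best tour for each vehicle:
  {Juniper} + {Oak, Dale, Fern, Vale}: 52 + 54 = 106
  {Oak} + {Juniper, Dale, Fern, Vale}: 12 + 77 = 89
  {Juniper, Oak} + {Dale, Fern, Vale}: 52 + 54 = 106
  {Dale} + {Juniper, Oak, Fern, Vale}: 14 + 63 = 77
  {Juniper, Dale} + {Oak, Fern, Vale}: 66 + 40 = 106
  {Oak, Dale} + {Juniper, Fern, Vale}: 26 + 63 = 89
  … (15 splits in total)
Best: vehicle 1 Thorn → Dale → Thorn = 14; vehicle 2 Thorn → Juniper → Fern → Vale → Oak → Thorn = 63; combined 77.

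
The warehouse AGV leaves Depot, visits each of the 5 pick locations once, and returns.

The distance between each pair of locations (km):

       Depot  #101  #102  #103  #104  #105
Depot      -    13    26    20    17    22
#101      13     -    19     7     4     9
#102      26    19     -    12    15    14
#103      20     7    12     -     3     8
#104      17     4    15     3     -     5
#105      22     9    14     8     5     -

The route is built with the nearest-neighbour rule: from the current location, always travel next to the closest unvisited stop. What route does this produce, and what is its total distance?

At Depot the remaining stops are #101 13, #104 17, #103 20, #105 22, #102 26; go to #101.
At #101 the remaining stops are #104 4, #103 7, #105 9, #102 19; go to #104.
At #104 the remaining stops are #103 3, #105 5, #102 15; go to #103.
At #103 the remaining stops are #105 8, #102 12; go to #105.
At #105 the remaining stops are #102 14; go to #102.
Return #102→Depot: 26.
Total = 13 + 4 + 3 + 8 + 14 + 26 = 68.

Nearest-neighbour total = 68 km; route Depot → #101 → #104 → #103 → #105 → #102 → Depot.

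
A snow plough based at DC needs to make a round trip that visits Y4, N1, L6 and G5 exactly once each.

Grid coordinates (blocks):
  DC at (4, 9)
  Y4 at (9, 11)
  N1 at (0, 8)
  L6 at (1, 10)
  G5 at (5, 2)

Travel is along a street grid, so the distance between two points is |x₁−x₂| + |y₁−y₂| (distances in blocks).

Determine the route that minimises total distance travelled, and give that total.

There are 12 distinct closed tours to check (reversals are equivalent).
DC - Y4 - N1 - L6 - G5 - DC: 7+12+3+12+8 = 42
DC - Y4 - N1 - G5 - L6 - DC: 7+12+11+12+4 = 46
DC - Y4 - L6 - N1 - G5 - DC: 7+9+3+11+8 = 38
DC - Y4 - L6 - G5 - N1 - DC: 7+9+12+11+5 = 44
DC - Y4 - G5 - N1 - L6 - DC: 7+13+11+3+4 = 38
DC - Y4 - G5 - L6 - N1 - DC: 7+13+12+3+5 = 40
DC - N1 - Y4 - L6 - G5 - DC: 5+12+9+12+8 = 46
DC - N1 - Y4 - G5 - L6 - DC: 5+12+13+12+4 = 46
DC - N1 - L6 - Y4 - G5 - DC: 5+3+9+13+8 = 38
DC - N1 - G5 - Y4 - L6 - DC: 5+11+13+9+4 = 42
DC - L6 - Y4 - N1 - G5 - DC: 4+9+12+11+8 = 44
DC - L6 - N1 - Y4 - G5 - DC: 4+3+12+13+8 = 40
The minimum is 38.
One optimal route: DC → Y4 → L6 → N1 → G5 → DC (or its reverse).

Shortest round trip = 38 blocks.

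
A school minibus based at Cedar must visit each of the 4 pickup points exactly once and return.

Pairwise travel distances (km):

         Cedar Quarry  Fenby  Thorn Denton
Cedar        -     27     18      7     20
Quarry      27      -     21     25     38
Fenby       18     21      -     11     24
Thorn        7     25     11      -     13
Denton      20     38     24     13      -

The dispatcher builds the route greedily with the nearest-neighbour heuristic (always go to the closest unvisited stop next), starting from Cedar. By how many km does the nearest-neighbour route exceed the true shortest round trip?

The nearest-neighbour route is 5 km longer than optimal.

Cedar: Thorn=7, Fenby=18, Denton=20, Quarry=27 ⇒ Thorn
Thorn: Fenby=11, Denton=13, Quarry=25 ⇒ Fenby
Fenby: Quarry=21, Denton=24 ⇒ Quarry
Quarry: Denton=38 ⇒ Denton
NN route Cedar → Thorn → Fenby → Quarry → Denton → Cedar costs 97.
Optimal: Cedar → Quarry → Fenby → Thorn → Denton → Cedar costs 92 (by enumerating all 12 distinct tours).
Excess = 97 − 92 = 5.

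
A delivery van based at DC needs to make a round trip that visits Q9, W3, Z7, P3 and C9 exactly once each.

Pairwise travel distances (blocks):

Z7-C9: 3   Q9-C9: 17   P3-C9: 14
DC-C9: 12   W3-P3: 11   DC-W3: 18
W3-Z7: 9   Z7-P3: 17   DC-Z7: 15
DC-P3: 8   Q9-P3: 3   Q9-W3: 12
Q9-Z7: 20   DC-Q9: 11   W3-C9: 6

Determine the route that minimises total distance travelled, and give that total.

With 5 stops there are 5!/2 = 60 distinct round trips (a route and its reverse cost the same).
DC→Q9→W3→Z7→P3→C9→DC: 11+12+9+17+14+12 = 75
DC→Q9→W3→Z7→C9→P3→DC: 11+12+9+3+14+8 = 57
DC→Q9→W3→P3→Z7→C9→DC: 11+12+11+17+3+12 = 66
DC→Q9→W3→P3→C9→Z7→DC: 11+12+11+14+3+15 = 66
DC→Q9→W3→C9→Z7→P3→DC: 11+12+6+3+17+8 = 57
DC→Q9→W3→C9→P3→Z7→DC: 11+12+6+14+17+15 = 75
DC→Q9→Z7→W3→P3→C9→DC: 11+20+9+11+14+12 = 77
DC→Q9→Z7→W3→C9→P3→DC: 11+20+9+6+14+8 = 68
DC→Q9→Z7→P3→W3→C9→DC: 11+20+17+11+6+12 = 77
DC→Q9→Z7→P3→C9→W3→DC: 11+20+17+14+6+18 = 86
DC→Q9→Z7→C9→W3→P3→DC: 11+20+3+6+11+8 = 59
DC→Q9→Z7→C9→P3→W3→DC: 11+20+3+14+11+18 = 77
DC→Q9→P3→W3→Z7→C9→DC: 11+3+11+9+3+12 = 49
DC→Q9→P3→W3→C9→Z7→DC: 11+3+11+6+3+15 = 49
… (46 more)
DC→Z7→C9→W3→Q9→P3→DC: 15+3+6+12+3+8 = 47  ← best
The minimum is 47.
One optimal route: DC → Z7 → C9 → W3 → Q9 → P3 → DC (or its reverse).

Shortest round trip = 47 blocks.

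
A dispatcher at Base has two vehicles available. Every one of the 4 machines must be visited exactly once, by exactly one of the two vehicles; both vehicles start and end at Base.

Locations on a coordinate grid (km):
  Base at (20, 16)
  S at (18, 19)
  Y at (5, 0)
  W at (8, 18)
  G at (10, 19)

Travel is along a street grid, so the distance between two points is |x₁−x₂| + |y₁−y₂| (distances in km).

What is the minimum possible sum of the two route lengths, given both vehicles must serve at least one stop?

Try each way of splitting the stops between the two vehicles (each non-empty) and, for each split, find the best tour for each vehicle:
  {S} + {Y, W, G}: 10 + 68 = 78
  {Y} + {S, W, G}: 62 + 30 = 92
  {S, Y} + {W, G}: 68 + 30 = 98
  {W} + {S, Y, G}: 28 + 68 = 96
  {S, W} + {Y, G}: 30 + 68 = 98
  {Y, W} + {S, G}: 66 + 26 = 92
  … (7 splits in total)
Best: vehicle 1 Base → S → Base = 10; vehicle 2 Base → Y → W → G → Base = 68; combined 78.

Minimum combined distance: 78 km.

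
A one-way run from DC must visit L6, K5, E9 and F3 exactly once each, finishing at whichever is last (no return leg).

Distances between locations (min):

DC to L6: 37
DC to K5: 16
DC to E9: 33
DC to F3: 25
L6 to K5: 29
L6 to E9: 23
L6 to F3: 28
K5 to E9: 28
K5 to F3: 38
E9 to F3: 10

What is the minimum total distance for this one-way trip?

78 min — the minimum one-way total.

There are 4! = 24 possible orderings.
DC → L6 → K5 → E9 → F3: 37+29+28+10 = 104
DC → L6 → K5 → F3 → E9: 37+29+38+10 = 114
DC → L6 → E9 → K5 → F3: 37+23+28+38 = 126
DC → L6 → E9 → F3 → K5: 37+23+10+38 = 108
DC → L6 → F3 → K5 → E9: 37+28+38+28 = 131
DC → L6 → F3 → E9 → K5: 37+28+10+28 = 103
DC → K5 → L6 → E9 → F3: 16+29+23+10 = 78
DC → K5 → L6 → F3 → E9: 16+29+28+10 = 83
DC → K5 → E9 → L6 → F3: 16+28+23+28 = 95
DC → K5 → E9 → F3 → L6: 16+28+10+28 = 82
DC → K5 → F3 → L6 → E9: 16+38+28+23 = 105
DC → K5 → F3 → E9 → L6: 16+38+10+23 = 87
DC → E9 → L6 → K5 → F3: 33+23+29+38 = 123
DC → E9 → L6 → F3 → K5: 33+23+28+38 = 122
… (10 more)
The minimum is 78.
One shortest path: DC → K5 → L6 → E9 → F3.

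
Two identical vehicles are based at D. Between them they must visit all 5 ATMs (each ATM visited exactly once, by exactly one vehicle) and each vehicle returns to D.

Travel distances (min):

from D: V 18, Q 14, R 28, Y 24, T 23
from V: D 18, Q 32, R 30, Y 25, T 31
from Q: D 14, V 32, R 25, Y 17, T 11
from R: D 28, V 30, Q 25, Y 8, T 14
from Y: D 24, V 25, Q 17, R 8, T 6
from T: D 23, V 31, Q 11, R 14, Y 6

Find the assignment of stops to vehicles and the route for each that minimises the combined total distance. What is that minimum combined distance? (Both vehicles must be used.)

Minimum combined distance: 103 min.

Try each way of splitting the stops between the two vehicles (each non-empty) and, for each split, find the best tour for each vehicle:
  {V} + {Q, R, Y, T}: 36 + 67 = 103
  {Q} + {V, R, Y, T}: 28 + 85 = 113
  {V, Q} + {R, Y, T}: 64 + 65 = 129
  {R} + {V, Q, Y, T}: 56 + 74 = 130
  {V, R} + {Q, Y, T}: 76 + 55 = 131
  {Q, R} + {V, Y, T}: 67 + 72 = 139
  … (15 splits in total)
Best: vehicle 1 D → V → D = 36; vehicle 2 D → Q → T → Y → R → D = 67; combined 103.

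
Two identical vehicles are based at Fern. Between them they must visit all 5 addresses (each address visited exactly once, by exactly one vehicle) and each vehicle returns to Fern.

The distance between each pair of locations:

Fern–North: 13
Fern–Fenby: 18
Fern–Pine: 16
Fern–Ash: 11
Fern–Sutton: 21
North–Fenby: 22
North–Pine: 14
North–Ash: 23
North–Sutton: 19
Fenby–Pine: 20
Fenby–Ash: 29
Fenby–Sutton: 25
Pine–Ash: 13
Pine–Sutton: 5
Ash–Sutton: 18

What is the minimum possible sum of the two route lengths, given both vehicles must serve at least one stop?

Minimum combined distance: 97.

Try each way of splitting the stops between the two vehicles (each non-empty) and, for each split, find the best tour for each vehicle:
  {North} + {Fenby, Pine, Ash, Sutton}: 26 + 72 = 98
  {Fenby} + {North, Pine, Ash, Sutton}: 36 + 61 = 97
  {North, Fenby} + {Pine, Ash, Sutton}: 53 + 50 = 103
  {Pine} + {North, Fenby, Ash, Sutton}: 32 + 88 = 120
  {North, Pine} + {Fenby, Ash, Sutton}: 43 + 72 = 115
  {Fenby, Pine} + {North, Ash, Sutton}: 54 + 61 = 115
  … (15 splits in total)
Best: vehicle 1 Fern → Fenby → Fern = 36; vehicle 2 Fern → North → Pine → Sutton → Ash → Fern = 61; combined 97.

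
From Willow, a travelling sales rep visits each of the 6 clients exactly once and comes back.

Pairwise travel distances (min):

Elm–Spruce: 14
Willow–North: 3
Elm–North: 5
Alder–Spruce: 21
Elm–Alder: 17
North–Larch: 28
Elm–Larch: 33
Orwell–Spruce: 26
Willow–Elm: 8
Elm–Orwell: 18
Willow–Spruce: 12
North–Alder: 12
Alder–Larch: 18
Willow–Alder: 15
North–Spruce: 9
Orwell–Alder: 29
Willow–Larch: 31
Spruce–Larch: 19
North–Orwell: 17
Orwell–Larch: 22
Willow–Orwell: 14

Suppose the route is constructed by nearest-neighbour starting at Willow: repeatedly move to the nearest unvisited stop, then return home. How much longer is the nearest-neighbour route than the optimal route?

Willow: North=3, Elm=8, Spruce=12, Orwell=14, Alder=15, Larch=31 ⇒ North
North: Elm=5, Spruce=9, Alder=12, Orwell=17, Larch=28 ⇒ Elm
Elm: Spruce=14, Alder=17, Orwell=18, Larch=33 ⇒ Spruce
Spruce: Larch=19, Alder=21, Orwell=26 ⇒ Larch
Larch: Alder=18, Orwell=22 ⇒ Alder
Alder: Orwell=29 ⇒ Orwell
NN route Willow → North → Elm → Spruce → Larch → Alder → Orwell → Willow costs 102.
Optimal: Willow → Elm → North → Spruce → Alder → Larch → Orwell → Willow costs 97 (by enumerating all 360 distinct tours).
Excess = 102 − 97 = 5.

Excess over optimum: 5 min.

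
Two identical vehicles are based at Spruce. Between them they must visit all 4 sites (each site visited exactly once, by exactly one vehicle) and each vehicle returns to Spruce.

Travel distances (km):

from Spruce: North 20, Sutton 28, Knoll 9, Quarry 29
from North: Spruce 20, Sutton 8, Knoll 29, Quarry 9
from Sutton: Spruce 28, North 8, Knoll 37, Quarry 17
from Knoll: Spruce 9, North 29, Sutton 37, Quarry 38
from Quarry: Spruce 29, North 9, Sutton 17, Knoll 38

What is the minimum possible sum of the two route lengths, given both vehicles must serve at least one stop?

Minimum combined distance: 92 km.

Try each way of splitting the stops between the two vehicles (each non-empty) and, for each split, find the best tour for each vehicle:
  {North} + {Sutton, Knoll, Quarry}: 40 + 92 = 132
  {Sutton} + {North, Knoll, Quarry}: 56 + 76 = 132
  {North, Sutton} + {Knoll, Quarry}: 56 + 76 = 132
  {Knoll} + {North, Sutton, Quarry}: 18 + 74 = 92
  {North, Knoll} + {Sutton, Quarry}: 58 + 74 = 132
  {Sutton, Knoll} + {North, Quarry}: 74 + 58 = 132
  … (7 splits in total)
Best: vehicle 1 Spruce → Knoll → Spruce = 18; vehicle 2 Spruce → North → Sutton → Quarry → Spruce = 74; combined 92.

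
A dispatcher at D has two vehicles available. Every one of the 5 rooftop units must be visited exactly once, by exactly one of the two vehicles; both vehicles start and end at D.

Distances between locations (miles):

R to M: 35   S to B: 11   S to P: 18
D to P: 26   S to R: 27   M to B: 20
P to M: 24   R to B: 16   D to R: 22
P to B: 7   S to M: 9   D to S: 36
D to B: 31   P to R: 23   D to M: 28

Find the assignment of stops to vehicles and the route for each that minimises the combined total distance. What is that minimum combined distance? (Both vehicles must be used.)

Minimum combined distance: 125 miles.

There are 2^4 − 1 = 15 ways to divide the 5 stops into two non-empty groups. For each, the best each vehicle can do is its own shortest tour through its group:
  {S} + {P, R, M, B}: 72 + 97 = 169
  {P} + {S, R, M, B}: 52 + 86 = 138
  {S, P} + {R, M, B}: 80 + 86 = 166
  {R} + {S, P, M, B}: 44 + 81 = 125
  {S, R} + {P, M, B}: 85 + 81 = 166
  {P, R} + {S, M, B}: 71 + 79 = 150
  … (15 splits in total)
Best: vehicle 1 D → R → D = 44; vehicle 2 D → P → B → S → M → D = 81; combined 125.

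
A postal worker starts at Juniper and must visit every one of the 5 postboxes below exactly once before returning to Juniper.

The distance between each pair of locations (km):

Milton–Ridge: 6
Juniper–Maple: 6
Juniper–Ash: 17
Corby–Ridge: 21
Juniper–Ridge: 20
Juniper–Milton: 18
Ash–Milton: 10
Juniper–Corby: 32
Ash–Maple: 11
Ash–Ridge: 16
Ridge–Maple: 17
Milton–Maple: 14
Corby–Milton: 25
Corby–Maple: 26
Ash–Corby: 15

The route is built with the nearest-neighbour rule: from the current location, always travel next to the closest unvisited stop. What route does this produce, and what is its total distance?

From Juniper: distances to unvisited — Maple=6, Ash=17, Milton=18, Ridge=20, Corby=32. Nearest is Maple (6).
From Maple: distances to unvisited — Ash=11, Milton=14, Ridge=17, Corby=26. Nearest is Ash (11).
From Ash: distances to unvisited — Milton=10, Corby=15, Ridge=16. Nearest is Milton (10).
From Milton: distances to unvisited — Ridge=6, Corby=25. Nearest is Ridge (6).
From Ridge: distances to unvisited — Corby=21. Nearest is Corby (21).
Return Corby→Juniper: 32.
Total = 6 + 11 + 10 + 6 + 21 + 32 = 86.

Nearest-neighbour total = 86 km; route Juniper → Maple → Ash → Milton → Ridge → Corby → Juniper.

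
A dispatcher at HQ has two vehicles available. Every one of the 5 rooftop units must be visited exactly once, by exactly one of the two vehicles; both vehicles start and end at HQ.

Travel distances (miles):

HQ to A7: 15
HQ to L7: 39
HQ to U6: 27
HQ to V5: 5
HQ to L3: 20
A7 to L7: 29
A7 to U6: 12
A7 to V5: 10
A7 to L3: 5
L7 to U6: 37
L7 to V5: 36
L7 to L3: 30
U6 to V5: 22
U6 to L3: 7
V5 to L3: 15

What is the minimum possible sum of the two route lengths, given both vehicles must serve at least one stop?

Minimum combined distance: 113 miles.

There are 2^4 − 1 = 15 ways to divide the 5 stops into two non-empty groups. For each, the best each vehicle can do is its own shortest tour through its group:
  {A7} + {L7, U6, V5, L3}: 30 + 103 = 133
  {L7} + {A7, U6, V5, L3}: 78 + 54 = 132
  {A7, L7} + {U6, V5, L3}: 83 + 54 = 137
  {U6} + {A7, L7, V5, L3}: 54 + 89 = 143
  {A7, U6} + {L7, V5, L3}: 54 + 89 = 143
  {L7, U6} + {A7, V5, L3}: 103 + 40 = 143
  … (15 splits in total)
  {V5} + {A7, L7, U6, L3}: 10 + 103 = 113  ← best
Best: vehicle 1 HQ → V5 → HQ = 10; vehicle 2 HQ → A7 → U6 → L3 → L7 → HQ = 103; combined 113.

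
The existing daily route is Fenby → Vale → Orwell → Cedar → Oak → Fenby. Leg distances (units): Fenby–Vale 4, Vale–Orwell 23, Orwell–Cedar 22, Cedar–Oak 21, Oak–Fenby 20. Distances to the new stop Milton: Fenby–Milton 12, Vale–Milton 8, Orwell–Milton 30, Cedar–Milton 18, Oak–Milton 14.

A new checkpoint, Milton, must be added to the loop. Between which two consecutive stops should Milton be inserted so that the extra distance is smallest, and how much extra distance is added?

Minimum extra distance: 6, inserting Milton between Oak and Fenby.

Insertion cost between consecutive stops i–j is d(i,Milton) + d(Milton,j) − d(i,j):
  between Fenby and Vale: 12 + 8 − 4 = 16
  between Vale and Orwell: 8 + 30 − 23 = 15
  between Orwell and Cedar: 30 + 18 − 22 = 26
  between Cedar and Oak: 18 + 14 − 21 = 11
  between Oak and Fenby: 14 + 12 − 20 = 6
Cheapest insertion is between Oak and Fenby, adding 6.
New total = 90 + 6 = 96.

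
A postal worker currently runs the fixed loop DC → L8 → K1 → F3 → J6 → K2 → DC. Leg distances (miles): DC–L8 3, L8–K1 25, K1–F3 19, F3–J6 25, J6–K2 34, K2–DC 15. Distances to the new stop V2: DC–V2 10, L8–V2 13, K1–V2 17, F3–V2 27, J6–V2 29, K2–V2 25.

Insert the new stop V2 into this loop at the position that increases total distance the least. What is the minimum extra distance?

Adding 5 miles by placing V2 on the L8–K1 leg.

Insertion cost between consecutive stops i–j is d(i,V2) + d(V2,j) − d(i,j):
  between DC and L8: 10 + 13 − 3 = 20
  between L8 and K1: 13 + 17 − 25 = 5
  between K1 and F3: 17 + 27 − 19 = 25
  between F3 and J6: 27 + 29 − 25 = 31
  between J6 and K2: 29 + 25 − 34 = 20
  between K2 and DC: 25 + 10 − 15 = 20
Cheapest insertion is between L8 and K1, adding 5.
New total = 121 + 5 = 126.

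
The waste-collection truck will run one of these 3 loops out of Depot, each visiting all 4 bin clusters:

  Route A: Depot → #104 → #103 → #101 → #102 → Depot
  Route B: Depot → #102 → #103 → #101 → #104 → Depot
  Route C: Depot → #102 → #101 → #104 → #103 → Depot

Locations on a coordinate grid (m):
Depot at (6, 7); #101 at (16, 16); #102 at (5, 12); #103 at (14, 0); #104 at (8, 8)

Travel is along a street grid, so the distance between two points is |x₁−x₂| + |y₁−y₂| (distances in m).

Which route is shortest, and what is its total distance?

Shortest is Route A, total 56 m.

Route A: 3 + 14 + 18 + 15 + 6 = 56
Route B: 6 + 21 + 18 + 16 + 3 = 64
Route C: 6 + 15 + 16 + 14 + 15 = 66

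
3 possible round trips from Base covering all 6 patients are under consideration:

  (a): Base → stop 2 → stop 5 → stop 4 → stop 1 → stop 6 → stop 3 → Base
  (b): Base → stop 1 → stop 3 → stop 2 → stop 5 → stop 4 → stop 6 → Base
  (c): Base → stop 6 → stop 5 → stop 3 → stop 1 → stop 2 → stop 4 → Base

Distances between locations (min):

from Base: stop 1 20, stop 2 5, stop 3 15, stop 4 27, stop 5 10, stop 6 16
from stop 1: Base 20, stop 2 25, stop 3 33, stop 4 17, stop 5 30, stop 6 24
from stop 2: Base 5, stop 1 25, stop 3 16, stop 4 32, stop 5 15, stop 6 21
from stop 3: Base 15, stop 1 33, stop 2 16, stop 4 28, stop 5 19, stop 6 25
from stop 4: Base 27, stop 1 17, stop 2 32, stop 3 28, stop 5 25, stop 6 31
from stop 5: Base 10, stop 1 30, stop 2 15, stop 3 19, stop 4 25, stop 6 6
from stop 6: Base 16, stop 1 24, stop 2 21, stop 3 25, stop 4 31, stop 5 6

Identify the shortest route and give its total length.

(a): 5 + 15 + 25 + 17 + 24 + 25 + 15 = 126
(b): 20 + 33 + 16 + 15 + 25 + 31 + 16 = 156
(c): 16 + 6 + 19 + 33 + 25 + 32 + 27 = 158

126 min — (a) is the shortest.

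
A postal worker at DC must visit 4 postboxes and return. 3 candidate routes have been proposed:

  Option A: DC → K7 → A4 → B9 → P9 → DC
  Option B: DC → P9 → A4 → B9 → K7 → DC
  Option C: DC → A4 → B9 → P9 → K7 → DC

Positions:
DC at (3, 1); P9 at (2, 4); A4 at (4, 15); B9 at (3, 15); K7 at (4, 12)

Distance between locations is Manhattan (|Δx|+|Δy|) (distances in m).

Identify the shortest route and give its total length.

Option A: 12 + 3 + 1 + 12 + 4 = 32
Option B: 4 + 13 + 1 + 4 + 12 = 34
Option C: 15 + 1 + 12 + 10 + 12 = 50

32 m — Option A is the shortest.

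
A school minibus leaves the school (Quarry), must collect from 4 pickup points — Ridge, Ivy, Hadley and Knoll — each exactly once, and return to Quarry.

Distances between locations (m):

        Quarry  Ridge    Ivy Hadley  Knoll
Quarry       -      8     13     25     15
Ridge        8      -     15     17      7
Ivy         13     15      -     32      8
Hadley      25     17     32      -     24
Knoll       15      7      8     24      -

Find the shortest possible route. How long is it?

There are 12 distinct closed tours to check (reversals are equivalent).
Quarry - Ridge - Ivy - Hadley - Knoll - Quarry: 8+15+32+24+15 = 94
Quarry - Ridge - Ivy - Knoll - Hadley - Quarry: 8+15+8+24+25 = 80
Quarry - Ridge - Hadley - Ivy - Knoll - Quarry: 8+17+32+8+15 = 80
Quarry - Ridge - Hadley - Knoll - Ivy - Quarry: 8+17+24+8+13 = 70
Quarry - Ridge - Knoll - Ivy - Hadley - Quarry: 8+7+8+32+25 = 80
Quarry - Ridge - Knoll - Hadley - Ivy - Quarry: 8+7+24+32+13 = 84
Quarry - Ivy - Ridge - Hadley - Knoll - Quarry: 13+15+17+24+15 = 84
Quarry - Ivy - Ridge - Knoll - Hadley - Quarry: 13+15+7+24+25 = 84
Quarry - Ivy - Hadley - Ridge - Knoll - Quarry: 13+32+17+7+15 = 84
Quarry - Ivy - Knoll - Ridge - Hadley - Quarry: 13+8+7+17+25 = 70
Quarry - Hadley - Ridge - Ivy - Knoll - Quarry: 25+17+15+8+15 = 80
Quarry - Hadley - Ivy - Ridge - Knoll - Quarry: 25+32+15+7+15 = 94
The minimum is 70.
One optimal route: Quarry → Ridge → Hadley → Knoll → Ivy → Quarry (or its reverse).

Minimum total distance: 70 m.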